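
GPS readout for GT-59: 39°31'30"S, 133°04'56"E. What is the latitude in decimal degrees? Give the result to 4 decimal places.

39.5250°S

39° + 31′/60 + 30″/3600 = 39 + 0.51667 + 0.00833 = 39.5250°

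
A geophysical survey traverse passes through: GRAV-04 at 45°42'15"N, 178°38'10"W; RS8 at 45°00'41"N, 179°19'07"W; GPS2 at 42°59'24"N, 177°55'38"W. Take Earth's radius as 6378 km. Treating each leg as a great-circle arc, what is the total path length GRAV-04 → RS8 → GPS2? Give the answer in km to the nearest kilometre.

345 km

GRAV-04: φ = +45.70417°, λ = -178.63611°
RS8: φ = +45.01139°, λ = -179.31861°
GPS2: φ = +42.99000°, λ = -177.92722°
GRAV-04→RS8: c = 0.014706 rad, d = 93.79 km
RS8→GPS2: c = 0.039366 rad, d = 251.08 km
Total = 93.79 + 251.08 = 344.87 km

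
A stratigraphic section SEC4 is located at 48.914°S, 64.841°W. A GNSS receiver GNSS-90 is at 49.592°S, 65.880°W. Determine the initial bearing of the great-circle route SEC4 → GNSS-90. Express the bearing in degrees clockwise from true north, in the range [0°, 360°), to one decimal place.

Δλ = -1.0390°
y = sin Δλ · cos φ₂ = -0.011754
x = cos φ₁ sin φ₂ − sin φ₁ cos φ₂ cos Δλ = -0.011913
θ = atan2(y, x) = -135.3852° → 224.6148° (mod 360°)

224.6°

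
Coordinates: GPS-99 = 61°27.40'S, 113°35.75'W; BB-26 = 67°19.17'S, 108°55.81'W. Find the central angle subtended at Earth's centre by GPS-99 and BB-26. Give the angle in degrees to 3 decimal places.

GPS-99: φ = -61.45667°, λ = -113.59583°
BB-26: φ = -67.31950°, λ = -108.93017°
Δφ = -5.8628°,  Δλ = 4.6657°
a = sin²(Δφ/2) + cos φ₁ cos φ₂ sin²(Δλ/2) = 0.002921
c = 2·arcsin(√a) = 0.108138 rad = 6.1959°

6.196°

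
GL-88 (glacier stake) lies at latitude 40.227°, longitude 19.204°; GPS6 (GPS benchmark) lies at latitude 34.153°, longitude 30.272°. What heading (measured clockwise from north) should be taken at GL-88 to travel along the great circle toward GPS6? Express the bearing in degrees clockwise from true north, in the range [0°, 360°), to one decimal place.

121.1°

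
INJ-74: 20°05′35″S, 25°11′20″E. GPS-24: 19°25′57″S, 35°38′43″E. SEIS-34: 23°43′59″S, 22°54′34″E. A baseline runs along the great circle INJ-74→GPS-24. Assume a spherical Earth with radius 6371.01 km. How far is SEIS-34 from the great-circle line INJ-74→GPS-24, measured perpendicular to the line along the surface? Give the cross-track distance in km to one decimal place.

397.7 km

INJ-74: φ = -20.09306°, λ = +25.18889°
GPS-24: φ = -19.43250°, λ = +35.64528°
SEIS-34: φ = -23.73306°, λ = +22.90944°
δ₁₃ = central angle INJ-74→SEIS-34 = 0.073469 rad  (haversine)
θ₁₃ = bearing INJ-74→SEIS-34 = 209.737°,  θ₁₂ = bearing INJ-74→GPS-24 = 87.943°
dₓₜ = R·arcsin(sin δ₁₃ · sin(θ₁₃ − θ₁₂)) = 6371.01·arcsin(0.07340·sin(121.795°)) = 397.732 km
|dₓₜ| = 397.732 km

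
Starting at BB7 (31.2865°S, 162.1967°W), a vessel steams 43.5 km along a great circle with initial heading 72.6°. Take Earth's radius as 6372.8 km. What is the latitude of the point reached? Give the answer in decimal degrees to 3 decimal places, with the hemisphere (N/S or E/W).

31.169°S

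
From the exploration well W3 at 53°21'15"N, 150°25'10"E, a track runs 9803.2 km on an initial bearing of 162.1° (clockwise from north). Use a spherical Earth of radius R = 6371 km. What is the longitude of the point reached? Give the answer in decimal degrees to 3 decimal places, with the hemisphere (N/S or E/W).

W3: φ = +53.35417°, λ = +150.41944°
δ = d/R = 9803.2/6371 = 1.538722 rad
φ₂ = arcsin(sin φ₁ cos δ + cos φ₁ sin δ cos θ)
   = arcsin(0.80234·0.03207 + 0.59687·0.99949·-0.95159) = -32.81670°
λ₂ = λ₁ + atan2(sin θ sin δ cos φ₁, cos δ − sin φ₁ sin φ₂) = 171.85994°

171.860°E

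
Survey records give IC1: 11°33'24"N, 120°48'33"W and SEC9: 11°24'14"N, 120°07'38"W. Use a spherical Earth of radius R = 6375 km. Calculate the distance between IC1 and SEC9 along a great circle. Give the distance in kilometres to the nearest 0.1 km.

76.3 km

IC1: φ = +11.55667°, λ = -120.80917°
SEC9: φ = +11.40389°, λ = -120.12722°
Δφ = -0.1528°,  Δλ = 0.6819°
a = sin²(Δφ/2) + cos φ₁ cos φ₂ sin²(Δλ/2) = 0.000036
c = 2·arcsin(√a) = 0.011965 rad = 0.6855°
d = R·c = 6375 × 0.011965 = 76.3 km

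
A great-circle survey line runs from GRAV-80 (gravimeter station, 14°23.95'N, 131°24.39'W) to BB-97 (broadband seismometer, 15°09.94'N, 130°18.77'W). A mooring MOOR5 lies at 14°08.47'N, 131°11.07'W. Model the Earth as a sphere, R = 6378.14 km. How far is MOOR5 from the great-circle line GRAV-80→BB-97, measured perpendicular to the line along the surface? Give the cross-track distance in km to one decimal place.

GRAV-80: φ = +14.39917°, λ = -131.40650°
BB-97: φ = +15.16567°, λ = -130.31283°
MOOR5: φ = +14.14117°, λ = -131.18450°
δ₁₃ = central angle GRAV-80→MOOR5 = 0.005863 rad  (haversine)
θ₁₃ = bearing GRAV-80→MOOR5 = 140.147°,  θ₁₂ = bearing GRAV-80→BB-97 = 53.925°
dₓₜ = R·arcsin(sin δ₁₃ · sin(θ₁₃ − θ₁₂)) = 6378.14·arcsin(0.00586·sin(86.222°)) = 37.315 km
|dₓₜ| = 37.315 km

37.3 km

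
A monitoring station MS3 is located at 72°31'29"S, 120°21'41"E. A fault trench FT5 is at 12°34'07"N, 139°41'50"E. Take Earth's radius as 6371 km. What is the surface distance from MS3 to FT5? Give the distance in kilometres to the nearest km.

9568 km

MS3: φ = -72.52472°, λ = +120.36139°
FT5: φ = +12.56861°, λ = +139.69722°
Δφ = 85.0933°,  Δλ = 19.3358°
a = sin²(Δφ/2) + cos φ₁ cos φ₂ sin²(Δλ/2) = 0.465500
c = 2·arcsin(√a) = 1.501741 rad = 86.0434°
d = R·c = 6371 × 1.501741 = 9567.6 km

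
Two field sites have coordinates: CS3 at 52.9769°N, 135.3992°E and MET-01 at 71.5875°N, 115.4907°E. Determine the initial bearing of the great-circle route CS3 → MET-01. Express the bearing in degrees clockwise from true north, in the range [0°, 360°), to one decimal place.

342.2°

Δλ = -19.9085°
y = sin Δλ · cos φ₂ = -0.107555
x = cos φ₁ sin φ₂ − sin φ₁ cos φ₂ cos Δλ = 0.334205
θ = atan2(y, x) = -17.8394° → 342.1606° (mod 360°)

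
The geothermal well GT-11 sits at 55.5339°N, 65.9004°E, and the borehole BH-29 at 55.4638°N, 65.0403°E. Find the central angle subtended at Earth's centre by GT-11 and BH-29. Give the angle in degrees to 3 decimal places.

0.492°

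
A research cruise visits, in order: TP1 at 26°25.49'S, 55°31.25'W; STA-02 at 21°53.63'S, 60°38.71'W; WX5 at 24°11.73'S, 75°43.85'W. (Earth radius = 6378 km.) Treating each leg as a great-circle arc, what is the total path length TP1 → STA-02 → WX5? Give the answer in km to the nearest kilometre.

2290 km

TP1: φ = -26.42483°, λ = -55.52083°
STA-02: φ = -21.89383°, λ = -60.64517°
WX5: φ = -24.19550°, λ = -75.73083°
TP1→STA-02: c = 0.113607 rad, d = 724.58 km
STA-02→WX5: c = 0.245460 rad, d = 1565.54 km
Total = 724.58 + 1565.54 = 2290.13 km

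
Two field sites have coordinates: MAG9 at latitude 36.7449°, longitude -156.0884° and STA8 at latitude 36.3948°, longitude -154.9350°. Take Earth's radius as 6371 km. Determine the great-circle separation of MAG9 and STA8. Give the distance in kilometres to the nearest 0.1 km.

Δφ = -0.3501°,  Δλ = 1.1534°
a = sin²(Δφ/2) + cos φ₁ cos φ₂ sin²(Δλ/2) = 0.000075
c = 2·arcsin(√a) = 0.017284 rad = 0.9903°
d = R·c = 6371 × 0.017284 = 110.1 km

110.1 km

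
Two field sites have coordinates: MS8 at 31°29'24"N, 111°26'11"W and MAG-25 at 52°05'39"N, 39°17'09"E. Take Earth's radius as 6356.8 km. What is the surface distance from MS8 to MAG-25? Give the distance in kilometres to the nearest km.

MS8: φ = +31.49000°, λ = -111.43639°
MAG-25: φ = +52.09417°, λ = +39.28583°
Δφ = 20.6042°,  Δλ = 150.7222°
a = sin²(Δφ/2) + cos φ₁ cos φ₂ sin²(Δλ/2) = 0.522411
c = 2·arcsin(√a) = 1.615633 rad = 92.5689°
d = R·c = 6356.8 × 1.615633 = 10270.3 km

10270 km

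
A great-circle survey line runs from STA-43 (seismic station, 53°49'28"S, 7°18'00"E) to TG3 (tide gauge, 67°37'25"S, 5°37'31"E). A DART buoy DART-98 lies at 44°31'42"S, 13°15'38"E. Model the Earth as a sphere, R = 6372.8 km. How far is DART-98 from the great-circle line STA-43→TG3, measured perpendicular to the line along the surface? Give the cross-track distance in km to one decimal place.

424.6 km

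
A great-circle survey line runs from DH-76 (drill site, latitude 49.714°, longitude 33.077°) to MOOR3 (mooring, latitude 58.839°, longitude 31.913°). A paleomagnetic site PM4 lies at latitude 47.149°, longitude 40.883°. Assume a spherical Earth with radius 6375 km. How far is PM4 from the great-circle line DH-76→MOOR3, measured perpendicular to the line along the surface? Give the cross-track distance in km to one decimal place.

571.5 km

δ₁₃ = central angle DH-76→PM4 = 0.100808 rad  (haversine)
θ₁₃ = bearing DH-76→PM4 = 113.386°,  θ₁₂ = bearing DH-76→MOOR3 = 356.210°
dₓₜ = R·arcsin(sin δ₁₃ · sin(θ₁₃ − θ₁₂)) = 6375·arcsin(0.10064·sin(-242.824°)) = 571.502 km
|dₓₜ| = 571.502 km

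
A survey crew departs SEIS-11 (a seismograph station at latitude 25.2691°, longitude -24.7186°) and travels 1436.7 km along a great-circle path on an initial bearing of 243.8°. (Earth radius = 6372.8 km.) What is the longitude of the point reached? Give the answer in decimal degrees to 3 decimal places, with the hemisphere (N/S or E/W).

36.971°W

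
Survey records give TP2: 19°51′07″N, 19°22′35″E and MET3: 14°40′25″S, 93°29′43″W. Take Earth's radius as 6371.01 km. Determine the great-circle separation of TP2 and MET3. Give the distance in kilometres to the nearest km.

TP2: φ = +19.85194°, λ = +19.37639°
MET3: φ = -14.67361°, λ = -93.49528°
Δφ = -34.5256°,  Δλ = -112.8717°
a = sin²(Δφ/2) + cos φ₁ cos φ₂ sin²(Δλ/2) = 0.719835
c = 2·arcsin(√a) = 2.026028 rad = 116.0829°
d = R·c = 6371.01 × 2.026028 = 12907.8 km

12908 km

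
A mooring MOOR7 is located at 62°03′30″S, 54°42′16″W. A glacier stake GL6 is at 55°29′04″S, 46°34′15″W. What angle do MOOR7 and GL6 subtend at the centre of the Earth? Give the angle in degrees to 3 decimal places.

MOOR7: φ = -62.05833°, λ = -54.70444°
GL6: φ = -55.48444°, λ = -46.57083°
Δφ = 6.5739°,  Δλ = 8.1336°
a = sin²(Δφ/2) + cos φ₁ cos φ₂ sin²(Δλ/2) = 0.004623
c = 2·arcsin(√a) = 0.136088 rad = 7.7973°

7.797°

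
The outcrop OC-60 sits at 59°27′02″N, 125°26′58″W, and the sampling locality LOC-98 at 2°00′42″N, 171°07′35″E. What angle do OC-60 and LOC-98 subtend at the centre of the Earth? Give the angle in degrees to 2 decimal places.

75.08°

OC-60: φ = +59.45056°, λ = -125.44944°
LOC-98: φ = +2.01167°, λ = +171.12639°
Δφ = -57.4389°,  Δλ = -63.4242°
a = sin²(Δφ/2) + cos φ₁ cos φ₂ sin²(Δλ/2) = 0.371257
c = 2·arcsin(√a) = 1.310376 rad = 75.0790°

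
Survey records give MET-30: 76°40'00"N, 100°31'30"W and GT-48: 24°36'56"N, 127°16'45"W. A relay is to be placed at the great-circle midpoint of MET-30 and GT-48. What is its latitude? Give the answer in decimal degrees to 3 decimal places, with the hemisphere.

51.134°N

MET-30: φ = +76.66667°, λ = -100.52500°
GT-48: φ = +24.61556°, λ = -127.27917°
Bx = cos φ₂ cos Δλ = 0.811798,  By = cos φ₂ sin Δλ = -0.409254
φₘ = atan2(sin φ₁ + sin φ₂, √((cos φ₁ + Bx)² + By²)) = 51.13425°
λₘ = λ₁ + atan2(By, cos φ₁ + Bx) = -121.96008°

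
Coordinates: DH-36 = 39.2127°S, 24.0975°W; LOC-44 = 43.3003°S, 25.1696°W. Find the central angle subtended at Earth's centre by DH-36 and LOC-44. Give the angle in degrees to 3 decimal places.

Δφ = -4.0876°,  Δλ = -1.0721°
a = sin²(Δφ/2) + cos φ₁ cos φ₂ sin²(Δλ/2) = 0.001321
c = 2·arcsin(√a) = 0.072714 rad = 4.1662°

4.166°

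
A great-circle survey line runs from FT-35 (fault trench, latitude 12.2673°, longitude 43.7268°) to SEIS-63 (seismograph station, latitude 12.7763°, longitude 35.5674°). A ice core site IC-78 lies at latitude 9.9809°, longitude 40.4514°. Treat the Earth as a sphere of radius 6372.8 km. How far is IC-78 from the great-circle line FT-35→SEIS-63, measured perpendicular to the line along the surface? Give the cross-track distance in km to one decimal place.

δ₁₃ = central angle FT-35→IC-78 = 0.068835 rad  (haversine)
θ₁₃ = bearing FT-35→IC-78 = 234.897°,  θ₁₂ = bearing FT-35→SEIS-63 = 274.536°
dₓₜ = R·arcsin(sin δ₁₃ · sin(θ₁₃ − θ₁₂)) = 6372.8·arcsin(0.06878·sin(-39.640°)) = -279.723 km
|dₓₜ| = 279.723 km

279.7 km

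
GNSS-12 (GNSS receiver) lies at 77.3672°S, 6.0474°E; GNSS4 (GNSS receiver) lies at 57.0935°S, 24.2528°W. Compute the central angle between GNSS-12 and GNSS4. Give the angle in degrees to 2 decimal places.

22.81°

Δφ = 20.2737°,  Δλ = -30.3002°
a = sin²(Δφ/2) + cos φ₁ cos φ₂ sin²(Δλ/2) = 0.039091
c = 2·arcsin(√a) = 0.398053 rad = 22.8068°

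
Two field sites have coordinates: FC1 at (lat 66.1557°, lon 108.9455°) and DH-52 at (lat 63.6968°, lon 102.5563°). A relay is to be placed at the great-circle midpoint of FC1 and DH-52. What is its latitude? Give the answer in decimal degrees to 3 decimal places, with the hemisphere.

64.960°N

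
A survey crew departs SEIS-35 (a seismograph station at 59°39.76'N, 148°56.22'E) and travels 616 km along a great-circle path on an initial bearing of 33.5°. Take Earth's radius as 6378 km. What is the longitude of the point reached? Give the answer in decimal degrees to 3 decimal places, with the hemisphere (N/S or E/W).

SEIS-35: φ = +59.66267°, λ = +148.93700°
δ = d/R = 616/6378 = 0.096582 rad
φ₂ = arcsin(sin φ₁ cos δ + cos φ₁ sin δ cos θ)
   = arcsin(0.86307·0.99534 + 0.50509·0.09643·0.83389) = 64.11345°
λ₂ = λ₁ + atan2(sin θ sin δ cos φ₁, cos δ − sin φ₁ sin φ₂) = 155.93929°

155.939°E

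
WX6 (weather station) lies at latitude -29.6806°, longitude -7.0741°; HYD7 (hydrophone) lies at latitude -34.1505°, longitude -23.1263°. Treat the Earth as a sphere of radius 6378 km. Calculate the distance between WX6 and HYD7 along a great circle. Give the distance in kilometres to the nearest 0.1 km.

1594.2 km

Δφ = -4.4699°,  Δλ = -16.0522°
a = sin²(Δφ/2) + cos φ₁ cos φ₂ sin²(Δλ/2) = 0.015537
c = 2·arcsin(√a) = 0.249948 rad = 14.3210°
d = R·c = 6378 × 0.249948 = 1594.2 km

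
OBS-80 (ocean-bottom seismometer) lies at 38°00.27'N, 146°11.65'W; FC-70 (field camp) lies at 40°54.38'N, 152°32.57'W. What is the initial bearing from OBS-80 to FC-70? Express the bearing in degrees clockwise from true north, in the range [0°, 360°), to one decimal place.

302.6°

OBS-80: φ = +38.00450°, λ = -146.19417°
FC-70: φ = +40.90633°, λ = -152.54283°
Δλ = -6.3487°
y = sin Δλ · cos φ₂ = -0.083573
x = cos φ₁ sin φ₂ − sin φ₁ cos φ₂ cos Δλ = 0.053479
θ = atan2(y, x) = -57.3847° → 302.6153° (mod 360°)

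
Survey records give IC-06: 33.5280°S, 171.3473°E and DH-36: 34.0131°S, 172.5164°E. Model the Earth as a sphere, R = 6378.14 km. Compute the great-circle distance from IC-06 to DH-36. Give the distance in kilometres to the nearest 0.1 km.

120.9 km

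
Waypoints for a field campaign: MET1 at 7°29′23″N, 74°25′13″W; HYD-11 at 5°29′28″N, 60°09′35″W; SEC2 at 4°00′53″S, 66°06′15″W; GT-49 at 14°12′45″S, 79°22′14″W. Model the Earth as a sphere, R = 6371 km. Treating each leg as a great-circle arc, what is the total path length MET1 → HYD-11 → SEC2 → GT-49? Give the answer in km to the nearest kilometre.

MET1: φ = +7.48972°, λ = -74.42028°
HYD-11: φ = +5.49111°, λ = -60.15972°
SEC2: φ = -4.01472°, λ = -66.10417°
GT-49: φ = -14.21250°, λ = -79.37056°
MET1→HYD-11: c = 0.249725 rad, d = 1591.00 km
HYD-11→SEC2: c = 0.195610 rad, d = 1246.23 km
SEC2→GT-49: c = 0.289466 rad, d = 1844.19 km
Total = 1591.00 + 1246.23 + 1844.19 = 4681.42 km

4681 km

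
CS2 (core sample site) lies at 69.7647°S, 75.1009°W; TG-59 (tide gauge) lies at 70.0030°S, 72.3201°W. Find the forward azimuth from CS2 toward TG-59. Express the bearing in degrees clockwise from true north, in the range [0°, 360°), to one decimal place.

105.3°

Δλ = 2.7808°
y = sin Δλ · cos φ₂ = 0.016591
x = cos φ₁ sin φ₂ − sin φ₁ cos φ₂ cos Δλ = -0.004537
θ = atan2(y, x) = 105.2943° → 105.2943° (mod 360°)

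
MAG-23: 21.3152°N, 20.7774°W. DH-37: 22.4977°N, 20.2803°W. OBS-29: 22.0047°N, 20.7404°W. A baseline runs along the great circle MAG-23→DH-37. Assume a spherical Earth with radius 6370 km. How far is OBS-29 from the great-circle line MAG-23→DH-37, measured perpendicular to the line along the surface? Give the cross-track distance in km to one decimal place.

24.2 km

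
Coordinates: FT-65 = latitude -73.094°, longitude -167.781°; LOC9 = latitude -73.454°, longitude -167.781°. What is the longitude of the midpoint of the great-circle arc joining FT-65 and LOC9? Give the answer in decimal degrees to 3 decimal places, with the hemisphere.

Bx = cos φ₂ cos Δλ = 0.284785,  By = cos φ₂ sin Δλ = 0.000000
φₘ = atan2(sin φ₁ + sin φ₂, √((cos φ₁ + Bx)² + By²)) = -73.27400°
λₘ = λ₁ + atan2(By, cos φ₁ + Bx) = -167.78100°

167.781°W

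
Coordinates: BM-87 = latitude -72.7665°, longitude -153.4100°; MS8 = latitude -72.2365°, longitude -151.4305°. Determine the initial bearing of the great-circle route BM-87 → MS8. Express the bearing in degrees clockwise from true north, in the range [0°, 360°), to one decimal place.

49.3°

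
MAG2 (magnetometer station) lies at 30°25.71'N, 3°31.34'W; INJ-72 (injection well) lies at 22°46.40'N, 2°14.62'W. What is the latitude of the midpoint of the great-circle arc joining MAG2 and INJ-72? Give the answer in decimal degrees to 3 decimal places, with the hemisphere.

26.602°N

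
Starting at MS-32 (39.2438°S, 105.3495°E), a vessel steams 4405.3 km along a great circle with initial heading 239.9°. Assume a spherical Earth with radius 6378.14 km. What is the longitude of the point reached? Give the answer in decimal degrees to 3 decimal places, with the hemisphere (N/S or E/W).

δ = d/R = 4405.3/6378.14 = 0.690687 rad
φ₂ = arcsin(sin φ₁ cos δ + cos φ₁ sin δ cos θ)
   = arcsin(-0.63262·0.77081 + 0.77446·0.63707·-0.50151) = -47.31289°
λ₂ = λ₁ + atan2(sin θ sin δ cos φ₁, cos δ − sin φ₁ sin φ₂) = 50.96665°

50.967°E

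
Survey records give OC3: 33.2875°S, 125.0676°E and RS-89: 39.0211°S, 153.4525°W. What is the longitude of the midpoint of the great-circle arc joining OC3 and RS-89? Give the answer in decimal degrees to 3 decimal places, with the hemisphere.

164.002°E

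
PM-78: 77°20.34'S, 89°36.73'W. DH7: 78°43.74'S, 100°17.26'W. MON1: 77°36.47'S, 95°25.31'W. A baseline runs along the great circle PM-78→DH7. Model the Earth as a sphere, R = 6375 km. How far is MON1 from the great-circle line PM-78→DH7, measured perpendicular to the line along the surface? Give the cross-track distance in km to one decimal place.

PM-78: φ = -77.33900°, λ = -89.61217°
DH7: φ = -78.72900°, λ = -100.28767°
MON1: φ = -77.60783°, λ = -95.42183°
δ₁₃ = central angle PM-78→MON1 = 0.022477 rad  (haversine)
θ₁₃ = bearing PM-78→MON1 = 255.131°,  θ₁₂ = bearing PM-78→DH7 = 232.724°
dₓₜ = R·arcsin(sin δ₁₃ · sin(θ₁₃ − θ₁₂)) = 6375·arcsin(0.02248·sin(22.407°)) = 54.618 km
|dₓₜ| = 54.618 km

54.6 km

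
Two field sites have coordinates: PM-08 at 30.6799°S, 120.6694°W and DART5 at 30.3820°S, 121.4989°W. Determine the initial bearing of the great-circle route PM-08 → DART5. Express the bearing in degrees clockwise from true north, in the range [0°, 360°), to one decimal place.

292.4°

Δλ = -0.8295°
y = sin Δλ · cos φ₂ = -0.012489
x = cos φ₁ sin φ₂ − sin φ₁ cos φ₂ cos Δλ = 0.005153
θ = atan2(y, x) = -67.5779° → 292.4221° (mod 360°)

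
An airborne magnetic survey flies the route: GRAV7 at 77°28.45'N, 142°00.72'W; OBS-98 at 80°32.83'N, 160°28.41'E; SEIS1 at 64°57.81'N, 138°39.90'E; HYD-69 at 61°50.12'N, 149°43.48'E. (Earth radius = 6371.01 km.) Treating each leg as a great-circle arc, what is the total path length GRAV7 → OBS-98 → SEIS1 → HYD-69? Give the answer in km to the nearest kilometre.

GRAV7: φ = +77.47417°, λ = -142.01200°
OBS-98: φ = +80.54717°, λ = +160.47350°
SEIS1: φ = +64.96350°, λ = +138.66500°
HYD-69: φ = +61.83533°, λ = +149.72467°
GRAV7→OBS-98: c = 0.189634 rad, d = 1208.16 km
OBS-98→SEIS1: c = 0.289927 rad, d = 1847.13 km
SEIS1→HYD-69: c = 0.102023 rad, d = 649.99 km
Total = 1208.16 + 1847.13 + 649.99 = 3705.27 km

3705 km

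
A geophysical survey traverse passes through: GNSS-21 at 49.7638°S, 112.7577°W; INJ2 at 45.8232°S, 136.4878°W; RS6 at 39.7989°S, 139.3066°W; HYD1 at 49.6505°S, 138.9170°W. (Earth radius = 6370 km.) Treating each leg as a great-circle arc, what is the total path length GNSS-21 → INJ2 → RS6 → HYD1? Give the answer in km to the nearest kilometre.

GNSS-21→INJ2: c = 0.285300 rad, d = 1817.36 km
INJ2→RS6: c = 0.111146 rad, d = 708.00 km
RS6→HYD1: c = 0.172010 rad, d = 1095.70 km
Total = 1817.36 + 708.00 + 1095.70 = 3621.07 km

3621 km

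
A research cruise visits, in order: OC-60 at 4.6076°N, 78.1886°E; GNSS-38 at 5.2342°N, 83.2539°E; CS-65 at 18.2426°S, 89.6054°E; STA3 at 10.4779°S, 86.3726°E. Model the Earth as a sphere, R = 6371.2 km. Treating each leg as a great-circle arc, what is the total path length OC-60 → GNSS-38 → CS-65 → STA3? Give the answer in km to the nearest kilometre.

OC-60→GNSS-38: c = 0.088756 rad, d = 565.48 km
GNSS-38→CS-65: c = 0.424084 rad, d = 2701.92 km
CS-65→STA3: c = 0.146109 rad, d = 930.89 km
Total = 565.48 + 2701.92 + 930.89 = 4198.29 km

4198 km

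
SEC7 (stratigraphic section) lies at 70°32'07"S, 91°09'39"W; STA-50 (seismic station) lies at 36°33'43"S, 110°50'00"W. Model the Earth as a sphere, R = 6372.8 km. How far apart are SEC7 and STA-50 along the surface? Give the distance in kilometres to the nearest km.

SEC7: φ = -70.53528°, λ = -91.16083°
STA-50: φ = -36.56194°, λ = -110.83333°
Δφ = 33.9733°,  Δλ = -19.6725°
a = sin²(Δφ/2) + cos φ₁ cos φ₂ sin²(Δλ/2) = 0.093162
c = 2·arcsin(√a) = 0.620349 rad = 35.5434°
d = R·c = 6372.8 × 0.620349 = 3953.4 km

3953 km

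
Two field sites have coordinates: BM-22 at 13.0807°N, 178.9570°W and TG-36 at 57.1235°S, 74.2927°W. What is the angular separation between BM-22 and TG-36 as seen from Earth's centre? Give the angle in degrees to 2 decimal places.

Δφ = -70.2042°,  Δλ = 104.6643°
a = sin²(Δφ/2) + cos φ₁ cos φ₂ sin²(Δλ/2) = 0.661965
c = 2·arcsin(√a) = 1.900677 rad = 108.9008°

108.90°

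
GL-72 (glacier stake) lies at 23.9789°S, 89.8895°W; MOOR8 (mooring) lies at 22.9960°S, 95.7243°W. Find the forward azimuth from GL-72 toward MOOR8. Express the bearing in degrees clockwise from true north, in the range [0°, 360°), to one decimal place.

279.2°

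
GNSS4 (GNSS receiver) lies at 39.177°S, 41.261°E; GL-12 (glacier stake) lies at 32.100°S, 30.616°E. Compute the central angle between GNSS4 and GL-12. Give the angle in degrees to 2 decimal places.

11.16°

Δφ = 7.0770°,  Δλ = -10.6450°
a = sin²(Δφ/2) + cos φ₁ cos φ₂ sin²(Δλ/2) = 0.009460
c = 2·arcsin(√a) = 0.194832 rad = 11.1630°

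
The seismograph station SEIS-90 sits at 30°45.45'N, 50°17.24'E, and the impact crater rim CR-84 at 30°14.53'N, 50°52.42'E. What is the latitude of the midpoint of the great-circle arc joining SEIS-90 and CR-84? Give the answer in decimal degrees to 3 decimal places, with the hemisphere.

30.500°N

SEIS-90: φ = +30.75750°, λ = +50.28733°
CR-84: φ = +30.24217°, λ = +50.87367°
Bx = cos φ₂ cos Δλ = 0.863859,  By = cos φ₂ sin Δλ = 0.008841
φₘ = atan2(sin φ₁ + sin φ₂, √((cos φ₁ + Bx)² + By²)) = 30.50016°
λₘ = λ₁ + atan2(By, cos φ₁ + Bx) = 50.58128°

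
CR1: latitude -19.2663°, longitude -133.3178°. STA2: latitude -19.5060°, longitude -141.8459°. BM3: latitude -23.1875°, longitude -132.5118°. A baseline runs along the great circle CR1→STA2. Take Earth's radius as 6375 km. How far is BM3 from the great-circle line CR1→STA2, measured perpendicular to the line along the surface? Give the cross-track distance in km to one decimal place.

δ₁₃ = central angle CR1→BM3 = 0.069682 rad  (haversine)
θ₁₃ = bearing CR1→BM3 = 169.297°,  θ₁₂ = bearing CR1→STA2 = 266.879°
dₓₜ = R·arcsin(sin δ₁₃ · sin(θ₁₃ − θ₁₂)) = 6375·arcsin(0.06963·sin(-97.582°)) = -440.334 km
|dₓₜ| = 440.334 km

440.3 km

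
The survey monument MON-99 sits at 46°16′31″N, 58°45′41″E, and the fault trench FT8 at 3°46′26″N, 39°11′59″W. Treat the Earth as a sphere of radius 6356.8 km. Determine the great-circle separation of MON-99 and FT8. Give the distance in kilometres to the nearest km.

MON-99: φ = +46.27528°, λ = +58.76139°
FT8: φ = +3.77389°, λ = -39.19972°
Δφ = -42.5014°,  Δλ = -97.9611°
a = sin²(Δφ/2) + cos φ₁ cos φ₂ sin²(Δλ/2) = 0.523979
c = 2·arcsin(√a) = 1.618773 rad = 92.7488°
d = R·c = 6356.8 × 1.618773 = 10290.2 km

10290 km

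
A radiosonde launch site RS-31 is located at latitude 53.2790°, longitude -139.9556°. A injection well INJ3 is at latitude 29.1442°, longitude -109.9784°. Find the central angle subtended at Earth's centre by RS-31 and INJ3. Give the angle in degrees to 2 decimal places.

32.57°

Δφ = -24.1348°,  Δλ = 29.9772°
a = sin²(Δφ/2) + cos φ₁ cos φ₂ sin²(Δλ/2) = 0.078637
c = 2·arcsin(√a) = 0.568470 rad = 32.5709°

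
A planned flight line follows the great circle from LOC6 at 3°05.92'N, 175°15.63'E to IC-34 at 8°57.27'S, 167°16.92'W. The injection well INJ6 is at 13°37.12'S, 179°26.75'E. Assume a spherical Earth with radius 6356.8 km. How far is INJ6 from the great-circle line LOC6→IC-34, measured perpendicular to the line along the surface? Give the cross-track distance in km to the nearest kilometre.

LOC6: φ = +3.09867°, λ = +175.26050°
IC-34: φ = -8.95450°, λ = -167.28200°
INJ6: φ = -13.61867°, λ = +179.44583°
δ₁₃ = central angle LOC6→INJ6 = 0.300639 rad  (haversine)
θ₁₃ = bearing LOC6→INJ6 = 166.141°,  θ₁₂ = bearing LOC6→IC-34 = 124.852°
dₓₜ = R·arcsin(sin δ₁₃ · sin(θ₁₃ − θ₁₂)) = 6356.8·arcsin(0.29613·sin(41.290°)) = 1250.206 km
|dₓₜ| = 1250.206 km

1250 km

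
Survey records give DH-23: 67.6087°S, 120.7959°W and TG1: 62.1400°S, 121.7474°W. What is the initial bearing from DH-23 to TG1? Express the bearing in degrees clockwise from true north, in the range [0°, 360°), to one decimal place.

355.3°

Δλ = -0.9515°
y = sin Δλ · cos φ₂ = -0.007760
x = cos φ₁ sin φ₂ − sin φ₁ cos φ₂ cos Δλ = 0.095242
θ = atan2(y, x) = -4.6581° → 355.3419° (mod 360°)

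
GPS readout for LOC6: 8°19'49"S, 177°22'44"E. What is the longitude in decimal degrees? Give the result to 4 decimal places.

177.3789°E

177° + 22′/60 + 44″/3600 = 177 + 0.36667 + 0.01222 = 177.3789°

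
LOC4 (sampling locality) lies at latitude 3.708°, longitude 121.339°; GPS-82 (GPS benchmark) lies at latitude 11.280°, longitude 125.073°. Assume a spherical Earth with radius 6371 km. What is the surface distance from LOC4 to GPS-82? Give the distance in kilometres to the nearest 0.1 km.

937.1 km

Δφ = 7.5720°,  Δλ = 3.7340°
a = sin²(Δφ/2) + cos φ₁ cos φ₂ sin²(Δλ/2) = 0.005399
c = 2·arcsin(√a) = 0.147084 rad = 8.4273°
d = R·c = 6371 × 0.147084 = 937.1 km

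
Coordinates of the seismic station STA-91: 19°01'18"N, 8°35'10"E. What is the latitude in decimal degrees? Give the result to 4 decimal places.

19° + 1′/60 + 18″/3600 = 19 + 0.01667 + 0.00500 = 19.0217°

19.0217°N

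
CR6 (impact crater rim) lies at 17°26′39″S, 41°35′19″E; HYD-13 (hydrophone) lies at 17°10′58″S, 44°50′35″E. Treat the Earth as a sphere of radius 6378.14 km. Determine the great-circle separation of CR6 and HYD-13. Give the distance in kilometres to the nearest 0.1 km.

347.1 km

CR6: φ = -17.44417°, λ = +41.58861°
HYD-13: φ = -17.18278°, λ = +44.84306°
Δφ = 0.2614°,  Δλ = 3.2544°
a = sin²(Δφ/2) + cos φ₁ cos φ₂ sin²(Δλ/2) = 0.000740
c = 2·arcsin(√a) = 0.054418 rad = 3.1179°
d = R·c = 6378.14 × 0.054418 = 347.1 km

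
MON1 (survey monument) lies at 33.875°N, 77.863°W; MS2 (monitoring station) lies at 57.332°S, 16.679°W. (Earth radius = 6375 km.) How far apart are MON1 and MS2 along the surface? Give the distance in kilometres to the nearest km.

Δφ = -91.2070°,  Δλ = 61.1840°
a = sin²(Δφ/2) + cos φ₁ cos φ₂ sin²(Δλ/2) = 0.626603
c = 2·arcsin(√a) = 1.826789 rad = 104.6673°
d = R·c = 6375 × 1.826789 = 11645.8 km

11646 km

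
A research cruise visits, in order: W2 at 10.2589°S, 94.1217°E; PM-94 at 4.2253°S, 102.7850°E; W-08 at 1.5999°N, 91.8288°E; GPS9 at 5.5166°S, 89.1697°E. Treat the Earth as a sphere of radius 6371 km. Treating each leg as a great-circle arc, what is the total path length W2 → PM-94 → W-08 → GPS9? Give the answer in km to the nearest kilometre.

3391 km

W2→PM-94: c = 0.183210 rad, d = 1167.23 km
PM-94→W-08: c = 0.216452 rad, d = 1379.02 km
W-08→GPS9: c = 0.132574 rad, d = 844.63 km
Total = 1167.23 + 1379.02 + 844.63 = 3390.88 km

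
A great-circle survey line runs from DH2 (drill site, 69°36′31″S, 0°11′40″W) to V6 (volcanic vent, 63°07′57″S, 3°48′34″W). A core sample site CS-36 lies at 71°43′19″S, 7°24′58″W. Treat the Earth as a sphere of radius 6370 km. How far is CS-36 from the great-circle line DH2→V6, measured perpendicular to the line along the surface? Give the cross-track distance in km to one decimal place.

DH2: φ = -69.60861°, λ = -0.19444°
V6: φ = -63.13250°, λ = -3.80944°
CS-36: φ = -71.72194°, λ = -7.41611°
δ₁₃ = central angle DH2→CS-36 = 0.055632 rad  (haversine)
θ₁₃ = bearing DH2→CS-36 = 225.158°,  θ₁₂ = bearing DH2→V6 = 345.719°
dₓₜ = R·arcsin(sin δ₁₃ · sin(θ₁₃ − θ₁₂)) = 6370·arcsin(0.05560·sin(-120.561°)) = -305.107 km
|dₓₜ| = 305.107 km

305.1 km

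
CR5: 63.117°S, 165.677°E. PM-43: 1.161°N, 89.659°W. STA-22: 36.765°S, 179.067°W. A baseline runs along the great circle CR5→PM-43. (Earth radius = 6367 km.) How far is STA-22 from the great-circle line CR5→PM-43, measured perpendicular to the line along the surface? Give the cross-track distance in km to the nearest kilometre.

3005 km

δ₁₃ = central angle CR5→STA-22 = 0.487901 rad  (haversine)
θ₁₃ = bearing CR5→STA-22 = 26.723°,  θ₁₂ = bearing CR5→PM-43 = 102.622°
dₓₜ = R·arcsin(sin δ₁₃ · sin(θ₁₃ − θ₁₂)) = 6367·arcsin(0.46877·sin(-75.899°)) = -3005.073 km
|dₓₜ| = 3005.073 km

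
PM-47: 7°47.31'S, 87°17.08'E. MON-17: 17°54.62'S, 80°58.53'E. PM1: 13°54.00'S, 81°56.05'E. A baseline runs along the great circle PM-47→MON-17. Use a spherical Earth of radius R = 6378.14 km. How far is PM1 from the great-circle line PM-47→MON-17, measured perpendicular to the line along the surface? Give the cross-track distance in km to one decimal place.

PM-47: φ = -7.78850°, λ = +87.28467°
MON-17: φ = -17.91033°, λ = +80.97550°
PM1: φ = -13.90000°, λ = +81.93417°
δ₁₃ = central angle PM-47→PM1 = 0.140643 rad  (haversine)
θ₁₃ = bearing PM-47→PM1 = 220.220°,  θ₁₂ = bearing PM-47→MON-17 = 210.641°
dₓₜ = R·arcsin(sin δ₁₃ · sin(θ₁₃ − θ₁₂)) = 6378.14·arcsin(0.14018·sin(9.579°)) = 148.791 km
|dₓₜ| = 148.791 km

148.8 km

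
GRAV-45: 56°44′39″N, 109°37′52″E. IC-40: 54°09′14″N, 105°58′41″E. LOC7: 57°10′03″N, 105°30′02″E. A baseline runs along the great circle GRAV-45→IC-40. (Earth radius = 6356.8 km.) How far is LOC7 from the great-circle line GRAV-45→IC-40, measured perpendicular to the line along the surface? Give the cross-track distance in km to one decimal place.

224.9 km

GRAV-45: φ = +56.74417°, λ = +109.63111°
IC-40: φ = +54.15389°, λ = +105.97806°
LOC7: φ = +57.16750°, λ = +105.50056°
δ₁₃ = central angle GRAV-45→LOC7 = 0.039992 rad  (haversine)
θ₁₃ = bearing GRAV-45→LOC7 = 282.372°,  θ₁₂ = bearing GRAV-45→IC-40 = 220.171°
dₓₜ = R·arcsin(sin δ₁₃ · sin(θ₁₃ − θ₁₂)) = 6356.8·arcsin(0.03998·sin(62.201°)) = 224.870 km
|dₓₜ| = 224.870 km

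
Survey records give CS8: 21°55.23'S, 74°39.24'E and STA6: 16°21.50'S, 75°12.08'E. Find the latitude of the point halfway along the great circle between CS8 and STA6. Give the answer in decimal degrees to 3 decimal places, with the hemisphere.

CS8: φ = -21.92050°, λ = +74.65400°
STA6: φ = -16.35833°, λ = +75.20133°
Bx = cos φ₂ cos Δλ = 0.959475,  By = cos φ₂ sin Δλ = 0.009166
φₘ = atan2(sin φ₁ + sin φ₂, √((cos φ₁ + Bx)² + By²)) = -19.13962°
λₘ = λ₁ + atan2(By, cos φ₁ + Bx) = 74.93228°

19.140°S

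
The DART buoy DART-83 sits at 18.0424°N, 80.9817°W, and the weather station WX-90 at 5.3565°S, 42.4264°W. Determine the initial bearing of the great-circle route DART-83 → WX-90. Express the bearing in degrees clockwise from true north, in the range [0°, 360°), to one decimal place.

118.0°

Δλ = 38.5553°
y = sin Δλ · cos φ₂ = 0.620548
x = cos φ₁ sin φ₂ − sin φ₁ cos φ₂ cos Δλ = -0.329908
θ = atan2(y, x) = 117.9969° → 117.9969° (mod 360°)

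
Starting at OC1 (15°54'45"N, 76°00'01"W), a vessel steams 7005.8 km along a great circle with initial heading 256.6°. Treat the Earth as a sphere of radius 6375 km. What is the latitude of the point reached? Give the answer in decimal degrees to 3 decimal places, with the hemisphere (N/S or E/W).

OC1: φ = +15.91250°, λ = -76.00028°
δ = d/R = 7005.8/6375 = 1.098949 rad
φ₂ = arcsin(sin φ₁ cos δ + cos φ₁ sin δ cos θ)
   = arcsin(0.27417·0.45453 + 0.96168·0.89073·-0.23175) = -4.23780°
λ₂ = λ₁ + atan2(sin θ sin δ cos φ₁, cos δ − sin φ₁ sin φ₂) = -136.32628°

4.238°S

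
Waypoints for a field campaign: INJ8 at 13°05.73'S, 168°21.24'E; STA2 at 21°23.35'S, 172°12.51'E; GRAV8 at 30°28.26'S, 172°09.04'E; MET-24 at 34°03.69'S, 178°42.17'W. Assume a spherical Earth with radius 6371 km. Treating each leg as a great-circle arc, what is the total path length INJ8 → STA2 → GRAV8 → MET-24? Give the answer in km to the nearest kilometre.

2966 km

INJ8: φ = -13.09550°, λ = +168.35400°
STA2: φ = -21.38917°, λ = +172.20850°
GRAV8: φ = -30.47100°, λ = +172.15067°
MET-24: φ = -34.06150°, λ = -178.70283°
INJ8→STA2: c = 0.158341 rad, d = 1008.79 km
STA2→GRAV8: c = 0.158510 rad, d = 1009.87 km
GRAV8→MET-24: c = 0.148741 rad, d = 947.63 km
Total = 1008.79 + 1009.87 + 947.63 = 2966.29 km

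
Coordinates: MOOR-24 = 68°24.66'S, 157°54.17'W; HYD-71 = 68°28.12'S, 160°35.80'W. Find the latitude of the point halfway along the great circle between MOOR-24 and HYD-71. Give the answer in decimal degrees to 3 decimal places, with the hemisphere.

68.445°S

MOOR-24: φ = -68.41100°, λ = -157.90283°
HYD-71: φ = -68.46867°, λ = -160.59667°
Bx = cos φ₂ cos Δλ = 0.366604,  By = cos φ₂ sin Δλ = -0.017249
φₘ = atan2(sin φ₁ + sin φ₂, √((cos φ₁ + Bx)² + By²)) = -68.44524°
λₘ = λ₁ + atan2(By, cos φ₁ + Bx) = -159.24803°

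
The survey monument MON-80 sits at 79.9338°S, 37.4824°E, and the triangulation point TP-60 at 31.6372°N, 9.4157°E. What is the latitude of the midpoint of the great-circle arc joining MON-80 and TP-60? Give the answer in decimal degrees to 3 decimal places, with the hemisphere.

Bx = cos φ₂ cos Δλ = 0.751264,  By = cos φ₂ sin Δλ = -0.400577
φₘ = atan2(sin φ₁ + sin φ₂, √((cos φ₁ + Bx)² + By²)) = -24.51182°
λₘ = λ₁ + atan2(By, cos φ₁ + Bx) = 14.09079°

24.512°S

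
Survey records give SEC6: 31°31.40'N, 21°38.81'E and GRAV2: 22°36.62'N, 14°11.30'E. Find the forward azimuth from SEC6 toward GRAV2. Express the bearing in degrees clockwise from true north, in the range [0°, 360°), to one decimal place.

SEC6: φ = +31.52333°, λ = +21.64683°
GRAV2: φ = +22.61033°, λ = +14.18833°
Δλ = -7.4585°
y = sin Δλ · cos φ₂ = -0.119831
x = cos φ₁ sin φ₂ − sin φ₁ cos φ₂ cos Δλ = -0.150851
θ = atan2(y, x) = -141.5375° → 218.4625° (mod 360°)

218.5°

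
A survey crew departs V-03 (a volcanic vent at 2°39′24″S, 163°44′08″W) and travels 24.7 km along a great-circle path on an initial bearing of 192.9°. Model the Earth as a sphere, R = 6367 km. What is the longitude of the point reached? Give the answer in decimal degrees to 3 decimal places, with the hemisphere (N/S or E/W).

163.785°W

V-03: φ = -2.65667°, λ = -163.73556°
δ = d/R = 24.7/6367 = 0.003879 rad
φ₂ = arcsin(sin φ₁ cos δ + cos φ₁ sin δ cos θ)
   = arcsin(-0.04635·0.99999 + 0.99893·0.00388·-0.97476) = -2.87333°
λ₂ = λ₁ + atan2(sin θ sin δ cos φ₁, cos δ − sin φ₁ sin φ₂) = -163.78524°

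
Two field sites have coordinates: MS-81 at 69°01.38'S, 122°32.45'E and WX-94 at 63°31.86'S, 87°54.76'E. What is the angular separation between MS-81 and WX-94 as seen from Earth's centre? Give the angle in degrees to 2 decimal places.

MS-81: φ = -69.02300°, λ = +122.54083°
WX-94: φ = -63.53100°, λ = +87.91267°
Δφ = 5.4920°,  Δλ = -34.6282°
a = sin²(Δφ/2) + cos φ₁ cos φ₂ sin²(Δλ/2) = 0.016428
c = 2·arcsin(√a) = 0.257050 rad = 14.7279°

14.73°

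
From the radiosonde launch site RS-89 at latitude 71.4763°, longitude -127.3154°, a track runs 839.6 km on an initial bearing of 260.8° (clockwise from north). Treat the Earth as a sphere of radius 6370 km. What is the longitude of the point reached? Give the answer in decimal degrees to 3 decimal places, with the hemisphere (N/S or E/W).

δ = d/R = 839.6/6370 = 0.131805 rad
φ₂ = arcsin(sin φ₁ cos δ + cos φ₁ sin δ cos θ)
   = arcsin(0.94819·0.99133 + 0.31770·0.13142·-0.15988) = 68.95400°
λ₂ = λ₁ + atan2(sin θ sin δ cos φ₁, cos δ − sin φ₁ sin φ₂) = -148.49277°

148.493°W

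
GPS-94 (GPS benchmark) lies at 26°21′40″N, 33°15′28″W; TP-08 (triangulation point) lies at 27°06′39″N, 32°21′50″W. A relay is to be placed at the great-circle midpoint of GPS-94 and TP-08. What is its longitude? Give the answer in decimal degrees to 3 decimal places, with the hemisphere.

32.812°W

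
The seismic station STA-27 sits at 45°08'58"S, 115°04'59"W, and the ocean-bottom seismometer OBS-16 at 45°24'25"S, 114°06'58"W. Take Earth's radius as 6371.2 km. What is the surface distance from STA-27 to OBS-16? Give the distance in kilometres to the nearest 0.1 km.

STA-27: φ = -45.14944°, λ = -115.08306°
OBS-16: φ = -45.40694°, λ = -114.11611°
Δφ = -0.2575°,  Δλ = 0.9669°
a = sin²(Δφ/2) + cos φ₁ cos φ₂ sin²(Δλ/2) = 0.000040
c = 2·arcsin(√a) = 0.012697 rad = 0.7275°
d = R·c = 6371.2 × 0.012697 = 80.9 km

80.9 km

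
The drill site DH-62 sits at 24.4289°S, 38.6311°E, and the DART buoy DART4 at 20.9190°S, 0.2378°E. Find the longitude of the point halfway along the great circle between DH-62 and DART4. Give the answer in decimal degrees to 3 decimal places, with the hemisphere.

Bx = cos φ₂ cos Δλ = 0.732105,  By = cos φ₂ sin Δλ = -0.580120
φₘ = atan2(sin φ₁ + sin φ₂, √((cos φ₁ + Bx)² + By²)) = -23.86309°
λₘ = λ₁ + atan2(By, cos φ₁ + Bx) = 19.17910°

19.179°E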